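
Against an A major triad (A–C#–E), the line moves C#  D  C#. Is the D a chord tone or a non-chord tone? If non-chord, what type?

The harmony at that moment is A major triad (A, C#, E); D is not a chord tone.
It is approached by step up from C# and left by step down to C#.
Step away and step back to the same note — a neighbor tone (upper neighbor).

Non-chord tone — a neighbor tone.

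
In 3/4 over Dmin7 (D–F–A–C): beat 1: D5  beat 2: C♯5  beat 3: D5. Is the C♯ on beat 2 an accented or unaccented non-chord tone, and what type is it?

Unaccented neighbor tone.

The harmony at that moment is D minor seventh chord (D, F, A, C); C♯5 is not a chord tone.
It is approached by step down from D5 and left by step up to D5.
Step away and step back to the same note — a neighbor tone (lower neighbor).
It falls on a weak beat, so it is unaccented.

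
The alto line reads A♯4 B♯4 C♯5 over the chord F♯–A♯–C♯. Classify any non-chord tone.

B♯4 is a passing tone.

The harmony at that moment is F♯ major triad (F♯, A♯, C♯); B♯4 is not a chord tone.
It is approached by step up from A♯4 and left by step up to C♯5.
Step in, step out in the same direction — a passing tone.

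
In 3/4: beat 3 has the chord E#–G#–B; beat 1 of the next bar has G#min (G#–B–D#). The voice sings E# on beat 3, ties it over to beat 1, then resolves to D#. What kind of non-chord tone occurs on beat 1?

The harmony at that moment is G# minor triad (G#, B, D#); E# is not a chord tone.
It is held over (the same pitch as the preceding E#) and left by step down to D#.
Held over from the previous chord and resolving down by step — a suspension.

Suspension.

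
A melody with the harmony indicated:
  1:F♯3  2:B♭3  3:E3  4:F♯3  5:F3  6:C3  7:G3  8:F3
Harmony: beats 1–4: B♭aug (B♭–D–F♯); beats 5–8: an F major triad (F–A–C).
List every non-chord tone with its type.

E3 (beat 3) — appoggiatura; G3 (beat 7) — appoggiatura.

The harmony at that moment is B♭ augmented triad (B♭, D, F♯); E3 is not a chord tone.
It is approached by leap down from B♭3 and left by step up to F♯3.
Leap in, step out — an appoggiatura.
The harmony at that moment is F major triad (F, A, C); G3 is not a chord tone.
It is approached by leap up from C3 and left by step down to F3.
Leap in, step out — an appoggiatura.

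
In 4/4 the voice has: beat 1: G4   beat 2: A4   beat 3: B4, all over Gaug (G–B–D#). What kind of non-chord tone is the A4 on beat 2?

Passing tone.

The harmony at that moment is G augmented triad (G, B, D#); A4 is not a chord tone.
It is approached by step up from G4 and left by step up to B4.
Step in, step out in the same direction — a passing tone.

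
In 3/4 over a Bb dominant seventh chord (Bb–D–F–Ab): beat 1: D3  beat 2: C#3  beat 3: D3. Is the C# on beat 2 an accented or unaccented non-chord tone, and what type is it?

Unaccented neighbor tone.

The harmony at that moment is Bb dominant seventh chord (Bb, D, F, Ab); C#3 is not a chord tone.
It is approached by step down from D3 and left by step up to D3.
Step away and step back to the same note — a neighbor tone (lower neighbor).
It falls on a weak beat, so it is unaccented.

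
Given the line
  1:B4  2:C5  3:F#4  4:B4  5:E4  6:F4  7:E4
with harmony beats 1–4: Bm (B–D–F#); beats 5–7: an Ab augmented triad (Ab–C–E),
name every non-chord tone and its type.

The harmony at that moment is B minor triad (B, D, F#); C5 is not a chord tone.
It is approached by step up from B4 and left by leap down to F#4.
Step in, leap out — an escape tone.
The harmony at that moment is Ab augmented triad (Ab, C, E); F4 is not a chord tone.
It is approached by step up from E4 and left by step down to E4.
Step away and step back to the same note — a neighbor tone (upper neighbor).

C5 (beat 2) — escape tone; F4 (beat 6) — neighbor tone.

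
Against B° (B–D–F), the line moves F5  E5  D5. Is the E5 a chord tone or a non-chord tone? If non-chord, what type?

The harmony at that moment is B diminished triad (B, D, F); E5 is not a chord tone.
It is approached by step down from F5 and left by step down to D5.
Step in, step out in the same direction — a passing tone.

Non-chord tone — a passing tone.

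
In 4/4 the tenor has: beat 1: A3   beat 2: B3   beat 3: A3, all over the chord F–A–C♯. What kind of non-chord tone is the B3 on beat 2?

Upper neighbor tone.

The harmony at that moment is F augmented triad (F, A, C♯); B3 is not a chord tone.
It is approached by step up from A3 and left by step down to A3.
Step away and step back to the same note — a neighbor tone (upper neighbor).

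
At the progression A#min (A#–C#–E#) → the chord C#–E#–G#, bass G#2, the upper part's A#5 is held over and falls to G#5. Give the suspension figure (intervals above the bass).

9–8 suspension.

At the second chord the bass is G#2. The suspended A#5 lies a ninth above the bass; after resolving down by step to G#5, the interval above the bass becomes an octave.
Suspension figures are named by those two intervals: 9–8.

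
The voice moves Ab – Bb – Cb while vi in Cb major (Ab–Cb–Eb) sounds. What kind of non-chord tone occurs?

Bb is a passing tone.

The harmony at that moment is Ab minor triad (Ab, Cb, Eb); Bb is not a chord tone.
It is approached by step up from Ab and left by step up to Cb.
Step in, step out in the same direction — a passing tone.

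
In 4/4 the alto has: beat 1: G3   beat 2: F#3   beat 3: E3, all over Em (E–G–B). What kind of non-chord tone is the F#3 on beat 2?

Passing tone.

The harmony at that moment is E minor triad (E, G, B); F#3 is not a chord tone.
It is approached by step down from G3 and left by step down to E3.
Step in, step out in the same direction — a passing tone.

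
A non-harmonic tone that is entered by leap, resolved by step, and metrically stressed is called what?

Appoggiatura.

Approach: by leap. Departure: by step. Metric position: strong.
Leap in, step out, in a metrically strong position — an appoggiatura. (It is the mirror image of the escape tone, which steps in and leaps out from a weak position.)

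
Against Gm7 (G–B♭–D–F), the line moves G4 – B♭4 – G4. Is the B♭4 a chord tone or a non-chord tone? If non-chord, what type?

G minor seventh chord contains G, B♭, D, F; B♭ is the third, so it is a chord tone.

Chord tone (the third of G minor seventh chord).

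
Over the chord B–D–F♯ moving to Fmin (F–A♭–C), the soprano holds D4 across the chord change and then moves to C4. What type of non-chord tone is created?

The harmony at that moment is F minor triad (F, A♭, C); D4 is not a chord tone.
It is held over (the same pitch as the preceding D4) and left by step down to C4.
Held over from the previous chord and resolving down by step — a suspension.

D4 is a suspension.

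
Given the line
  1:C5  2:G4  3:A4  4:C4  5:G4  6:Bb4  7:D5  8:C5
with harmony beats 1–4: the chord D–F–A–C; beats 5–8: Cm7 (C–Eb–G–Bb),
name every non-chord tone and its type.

G4 (beat 2) — appoggiatura; D5 (beat 7) — appoggiatura.

The harmony at that moment is D minor seventh chord (D, F, A, C); G4 is not a chord tone.
It is approached by leap down from C5 and left by step up to A4.
Leap in, step out — an appoggiatura.
The harmony at that moment is C minor seventh chord (C, Eb, G, Bb); D5 is not a chord tone.
It is approached by leap up from Bb4 and left by step down to C5.
Leap in, step out — an appoggiatura.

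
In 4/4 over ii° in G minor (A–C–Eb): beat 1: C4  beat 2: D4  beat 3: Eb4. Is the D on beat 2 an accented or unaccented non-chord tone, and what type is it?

The harmony at that moment is A diminished triad (A, C, Eb); D4 is not a chord tone.
It is approached by step up from C4 and left by step up to Eb4.
Step in, step out in the same direction — a passing tone.
It falls on a weak beat, so it is unaccented.

Unaccented passing tone.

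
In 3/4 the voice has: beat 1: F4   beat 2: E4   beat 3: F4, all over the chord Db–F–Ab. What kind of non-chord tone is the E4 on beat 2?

Lower neighbor tone.

The harmony at that moment is Db major triad (Db, F, Ab); E4 is not a chord tone.
It is approached by step down from F4 and left by step up to F4.
Step away and step back to the same note — a neighbor tone (lower neighbor).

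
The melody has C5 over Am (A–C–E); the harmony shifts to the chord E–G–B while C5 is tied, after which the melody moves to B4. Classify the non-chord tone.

The harmony at that moment is E minor triad (E, G, B); C5 is not a chord tone.
It is held over (the same pitch as the preceding C5) and left by step down to B4.
Held over from the previous chord and resolving down by step — a suspension.

C5 is a suspension.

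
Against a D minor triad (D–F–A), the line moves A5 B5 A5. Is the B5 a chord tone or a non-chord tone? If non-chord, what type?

The harmony at that moment is D minor triad (D, F, A); B5 is not a chord tone.
It is approached by step up from A5 and left by step down to A5.
Step away and step back to the same note — a neighbor tone (upper neighbor).

Non-chord tone — a neighbor tone.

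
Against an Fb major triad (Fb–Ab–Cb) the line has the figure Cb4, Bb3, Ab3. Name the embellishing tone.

The harmony at that moment is Fb major triad (Fb, Ab, Cb); Bb3 is not a chord tone.
It is approached by step down from Cb4 and left by step down to Ab3.
Step in, step out in the same direction — a passing tone.

Bb3 is a passing tone.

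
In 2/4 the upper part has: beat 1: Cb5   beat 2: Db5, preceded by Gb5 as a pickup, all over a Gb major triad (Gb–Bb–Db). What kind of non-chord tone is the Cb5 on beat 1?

Appoggiatura.

The harmony at that moment is Gb major triad (Gb, Bb, Db); Cb5 is not a chord tone.
It is approached by leap down from Gb5 and left by step up to Db5.
Leap in, step out, metrically accented — an appoggiatura.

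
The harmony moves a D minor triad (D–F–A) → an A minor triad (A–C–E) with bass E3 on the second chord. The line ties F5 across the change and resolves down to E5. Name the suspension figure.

At the second chord the bass is E3. The suspended F5 lies a ninth above the bass; after resolving down by step to E5, the interval above the bass becomes an octave.
Suspension figures are named by those two intervals: 9–8.

9–8 suspension.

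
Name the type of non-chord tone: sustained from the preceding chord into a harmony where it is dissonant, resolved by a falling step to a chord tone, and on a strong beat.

Approach: by preparation — the pitch is first a chord tone, then held (tied or repeated) while the harmony changes under it. Departure: down by step. Metric position: strong.
A prepared dissonance that resolves downward by step — a suspension. (The same figure resolving upward would be a retardation.)

Suspension.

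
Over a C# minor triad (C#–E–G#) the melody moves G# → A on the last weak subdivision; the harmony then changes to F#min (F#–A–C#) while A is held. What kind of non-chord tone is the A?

The harmony at that moment is C# minor triad (C#, E, G#); A is not a chord tone.
It is approached by step up from G# and then sustained as the same pitch into the next harmony.
Arriving early and becoming a chord tone when the harmony changes — an anticipation.

A is an anticipation.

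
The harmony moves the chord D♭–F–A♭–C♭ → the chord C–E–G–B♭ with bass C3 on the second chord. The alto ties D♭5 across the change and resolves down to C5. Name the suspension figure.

9–8 suspension.

At the second chord the bass is C3. The suspended D♭5 lies a ninth above the bass; after resolving down by step to C5, the interval above the bass becomes an octave.
Suspension figures are named by those two intervals: 9–8.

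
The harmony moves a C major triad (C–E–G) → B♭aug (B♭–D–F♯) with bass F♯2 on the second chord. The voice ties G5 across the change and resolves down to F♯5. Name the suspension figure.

9–8 suspension.

At the second chord the bass is F♯2. The suspended G5 lies a ninth above the bass; after resolving down by step to F♯5, the interval above the bass becomes an octave.
Suspension figures are named by those two intervals: 9–8.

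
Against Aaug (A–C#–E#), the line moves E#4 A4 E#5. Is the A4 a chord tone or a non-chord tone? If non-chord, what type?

Chord tone (the root of A augmented triad).

A augmented triad contains A, C#, E#; A is the root, so it is a chord tone.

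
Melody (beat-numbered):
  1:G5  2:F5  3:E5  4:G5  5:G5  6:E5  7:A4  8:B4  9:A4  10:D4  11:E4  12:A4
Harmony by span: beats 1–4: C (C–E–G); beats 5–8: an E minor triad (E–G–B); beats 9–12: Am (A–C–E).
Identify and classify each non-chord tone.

F5 (beat 2) — passing tone; A4 (beat 7) — appoggiatura; D4 (beat 10) — appoggiatura.

The harmony at that moment is C major triad (C, E, G); F5 is not a chord tone.
It is approached by step down from G5 and left by step down to E5.
Step in, step out in the same direction — a passing tone.
The harmony at that moment is E minor triad (E, G, B); A4 is not a chord tone.
It is approached by leap down from E5 and left by step up to B4.
Leap in, step out — an appoggiatura.
The harmony at that moment is A minor triad (A, C, E); D4 is not a chord tone.
It is approached by leap down from A4 and left by step up to E4.
Leap in, step out — an appoggiatura.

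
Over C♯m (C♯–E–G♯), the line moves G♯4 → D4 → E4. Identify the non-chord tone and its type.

The harmony at that moment is C♯ minor triad (C♯, E, G♯); D4 is not a chord tone.
It is approached by leap down from G♯4 and left by step up to E4.
Leap in, step out — an appoggiatura.

D4 is an appoggiatura.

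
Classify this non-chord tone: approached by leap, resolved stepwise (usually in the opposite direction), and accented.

Approach: by leap. Departure: by step. Metric position: strong.
Leap in, step out, in a metrically strong position — an appoggiatura. (It is the mirror image of the escape tone, which steps in and leaps out from a weak position.)

Appoggiatura.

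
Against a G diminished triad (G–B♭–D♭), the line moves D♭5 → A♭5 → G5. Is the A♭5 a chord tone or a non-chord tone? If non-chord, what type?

Non-chord tone — an appoggiatura.

The harmony at that moment is G diminished triad (G, B♭, D♭); A♭5 is not a chord tone.
It is approached by leap up from D♭5 and left by step down to G5.
Leap in, step out — an appoggiatura.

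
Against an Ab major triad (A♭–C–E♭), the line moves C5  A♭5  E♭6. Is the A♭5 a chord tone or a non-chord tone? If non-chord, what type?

Chord tone (the root of Ab major triad).

Ab major triad contains A♭, C, E♭; A♭ is the root, so it is a chord tone.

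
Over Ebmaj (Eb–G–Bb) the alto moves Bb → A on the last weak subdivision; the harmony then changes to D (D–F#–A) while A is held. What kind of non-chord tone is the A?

A is an anticipation.

The harmony at that moment is Eb major triad (Eb, G, Bb); A is not a chord tone.
It is approached by step down from Bb and then sustained as the same pitch into the next harmony.
Arriving early and becoming a chord tone when the harmony changes — an anticipation.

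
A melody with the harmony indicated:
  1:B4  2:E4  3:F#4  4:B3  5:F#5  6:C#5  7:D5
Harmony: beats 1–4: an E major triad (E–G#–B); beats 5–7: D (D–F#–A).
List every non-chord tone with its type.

The harmony at that moment is E major triad (E, G#, B); F#4 is not a chord tone.
It is approached by step up from E4 and left by leap down to B3.
Step in, leap out — an escape tone.
The harmony at that moment is D major triad (D, F#, A); C#5 is not a chord tone.
It is approached by leap down from F#5 and left by step up to D5.
Leap in, step out — an appoggiatura.

F#4 (beat 3) — escape tone; C#5 (beat 6) — appoggiatura.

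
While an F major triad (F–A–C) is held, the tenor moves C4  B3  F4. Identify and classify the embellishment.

The harmony at that moment is F major triad (F, A, C); B3 is not a chord tone.
It is approached by step down from C4 and left by leap up to F4.
Step in, leap out — an escape tone.

B3 is an escape tone.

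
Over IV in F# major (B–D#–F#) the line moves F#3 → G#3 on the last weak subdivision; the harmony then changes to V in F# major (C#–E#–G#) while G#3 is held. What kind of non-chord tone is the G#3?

G#3 is an anticipation.

The harmony at that moment is B major triad (B, D#, F#); G#3 is not a chord tone.
It is approached by step up from F#3 and then sustained as the same pitch into the next harmony.
Arriving early and becoming a chord tone when the harmony changes — an anticipation.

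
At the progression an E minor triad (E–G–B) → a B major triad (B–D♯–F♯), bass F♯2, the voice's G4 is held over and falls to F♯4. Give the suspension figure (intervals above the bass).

9–8 suspension.

At the second chord the bass is F♯2. The suspended G4 lies a ninth above the bass; after resolving down by step to F♯4, the interval above the bass becomes an octave.
Suspension figures are named by those two intervals: 9–8.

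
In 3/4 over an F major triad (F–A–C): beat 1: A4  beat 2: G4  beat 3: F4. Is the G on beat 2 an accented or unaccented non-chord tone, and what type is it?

The harmony at that moment is F major triad (F, A, C); G4 is not a chord tone.
It is approached by step down from A4 and left by step down to F4.
Step in, step out in the same direction — a passing tone.
It falls on a weak beat, so it is unaccented.

Unaccented passing tone.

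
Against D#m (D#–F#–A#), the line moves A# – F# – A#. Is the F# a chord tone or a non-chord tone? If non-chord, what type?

Chord tone (the third of D# minor triad).

D# minor triad contains D#, F#, A#; F# is the third, so it is a chord tone.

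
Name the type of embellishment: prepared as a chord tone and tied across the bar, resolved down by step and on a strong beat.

Suspension.

Approach: by preparation — the pitch is first a chord tone, then held (tied or repeated) while the harmony changes under it. Departure: down by step. Metric position: strong.
A prepared dissonance that resolves downward by step — a suspension. (The same figure resolving upward would be a retardation.)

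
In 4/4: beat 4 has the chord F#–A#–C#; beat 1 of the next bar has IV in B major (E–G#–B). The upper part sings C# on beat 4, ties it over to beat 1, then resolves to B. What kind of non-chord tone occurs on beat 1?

The harmony at that moment is E major triad (E, G#, B); C# is not a chord tone.
It is held over (the same pitch as the preceding C#) and left by step down to B.
Held over from the previous chord and resolving down by step — a suspension.

Suspension.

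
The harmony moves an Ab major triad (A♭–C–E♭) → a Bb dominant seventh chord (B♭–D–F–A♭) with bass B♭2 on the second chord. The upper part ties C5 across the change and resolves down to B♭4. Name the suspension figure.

9–8 suspension.

At the second chord the bass is B♭2. The suspended C5 lies a ninth above the bass; after resolving down by step to B♭4, the interval above the bass becomes an octave.
Suspension figures are named by those two intervals: 9–8.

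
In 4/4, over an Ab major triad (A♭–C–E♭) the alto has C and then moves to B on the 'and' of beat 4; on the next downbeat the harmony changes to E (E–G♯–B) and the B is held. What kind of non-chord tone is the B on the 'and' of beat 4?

Anticipation.

The harmony at that moment is A♭ major triad (A♭, C, E♭); B is not a chord tone.
It is approached by step down from C and then sustained as the same pitch into the next harmony.
Arriving early and becoming a chord tone when the harmony changes — an anticipation.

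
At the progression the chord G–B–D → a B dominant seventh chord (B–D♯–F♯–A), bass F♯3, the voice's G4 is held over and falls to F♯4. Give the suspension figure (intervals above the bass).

9–8 suspension.

At the second chord the bass is F♯3. The suspended G4 lies a ninth above the bass; after resolving down by step to F♯4, the interval above the bass becomes an octave.
Suspension figures are named by those two intervals: 9–8.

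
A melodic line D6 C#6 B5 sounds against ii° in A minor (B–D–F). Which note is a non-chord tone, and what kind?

The harmony at that moment is B diminished triad (B, D, F); C#6 is not a chord tone.
It is approached by step down from D6 and left by step down to B5.
Step in, step out in the same direction — a passing tone.

C#6 is a passing tone.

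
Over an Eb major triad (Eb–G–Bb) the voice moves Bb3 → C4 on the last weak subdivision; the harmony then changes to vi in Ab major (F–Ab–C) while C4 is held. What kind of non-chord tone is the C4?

The harmony at that moment is Eb major triad (Eb, G, Bb); C4 is not a chord tone.
It is approached by step up from Bb3 and then sustained as the same pitch into the next harmony.
Arriving early and becoming a chord tone when the harmony changes — an anticipation.

C4 is an anticipation.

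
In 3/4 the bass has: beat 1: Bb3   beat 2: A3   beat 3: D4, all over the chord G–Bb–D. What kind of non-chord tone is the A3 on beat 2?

Escape tone.

The harmony at that moment is G minor triad (G, Bb, D); A3 is not a chord tone.
It is approached by step down from Bb3 and left by leap up to D4.
Step in, leap out, on a weak beat — an escape tone.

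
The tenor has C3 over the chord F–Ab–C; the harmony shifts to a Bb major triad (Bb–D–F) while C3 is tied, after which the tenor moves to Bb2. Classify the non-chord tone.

C3 is a suspension.

The harmony at that moment is Bb major triad (Bb, D, F); C3 is not a chord tone.
It is held over (the same pitch as the preceding C3) and left by step down to Bb2.
Held over from the previous chord and resolving down by step — a suspension.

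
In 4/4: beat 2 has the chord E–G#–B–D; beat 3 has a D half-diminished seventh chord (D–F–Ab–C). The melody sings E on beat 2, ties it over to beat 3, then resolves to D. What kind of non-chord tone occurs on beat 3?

Suspension.

The harmony at that moment is D half-diminished seventh chord (D, F, Ab, C); E is not a chord tone.
It is held over (the same pitch as the preceding E) and left by step down to D.
Held over from the previous chord and resolving down by step — a suspension.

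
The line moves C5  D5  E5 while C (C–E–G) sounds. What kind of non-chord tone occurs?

D5 is a passing tone.

The harmony at that moment is C major triad (C, E, G); D5 is not a chord tone.
It is approached by step up from C5 and left by step up to E5.
Step in, step out in the same direction — a passing tone.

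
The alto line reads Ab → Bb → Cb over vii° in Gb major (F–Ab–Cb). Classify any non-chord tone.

The harmony at that moment is F diminished triad (F, Ab, Cb); Bb is not a chord tone.
It is approached by step up from Ab and left by step up to Cb.
Step in, step out in the same direction — a passing tone.

Bb is a passing tone.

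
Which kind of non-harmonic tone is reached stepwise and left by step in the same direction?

Approach: by step. Departure: by step, continuing in the same direction.
Stepwise on both sides with no change of direction means the note fills in the space between two different chord tones — a passing tone. (Had it turned back to its starting note it would be a neighbor tone instead.)

Passing tone.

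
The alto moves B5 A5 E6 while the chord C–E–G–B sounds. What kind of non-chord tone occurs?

A5 is an escape tone.

The harmony at that moment is C major seventh chord (C, E, G, B); A5 is not a chord tone.
It is approached by step down from B5 and left by leap up to E6.
Step in, leap out — an escape tone.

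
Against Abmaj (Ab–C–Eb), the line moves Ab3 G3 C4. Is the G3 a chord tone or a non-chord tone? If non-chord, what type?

The harmony at that moment is Ab major triad (Ab, C, Eb); G3 is not a chord tone.
It is approached by step down from Ab3 and left by leap up to C4.
Step in, leap out — an escape tone.

Non-chord tone — an escape tone.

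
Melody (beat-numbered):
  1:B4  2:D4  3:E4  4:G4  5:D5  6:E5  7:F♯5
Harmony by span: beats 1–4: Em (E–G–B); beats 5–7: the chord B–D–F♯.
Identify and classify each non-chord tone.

D4 (beat 2) — appoggiatura; E5 (beat 6) — passing tone.

The harmony at that moment is E minor triad (E, G, B); D4 is not a chord tone.
It is approached by leap down from B4 and left by step up to E4.
Leap in, step out — an appoggiatura.
The harmony at that moment is B minor triad (B, D, F♯); E5 is not a chord tone.
It is approached by step up from D5 and left by step up to F♯5.
Step in, step out in the same direction — a passing tone.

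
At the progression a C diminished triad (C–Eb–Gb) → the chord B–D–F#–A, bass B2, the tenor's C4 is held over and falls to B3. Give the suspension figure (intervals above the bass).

At the second chord the bass is B2. The suspended C4 lies a ninth above the bass; after resolving down by step to B3, the interval above the bass becomes an octave.
Suspension figures are named by those two intervals: 9–8.

9–8 suspension.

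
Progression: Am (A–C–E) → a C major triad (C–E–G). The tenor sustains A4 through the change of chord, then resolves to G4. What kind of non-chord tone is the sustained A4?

The harmony at that moment is C major triad (C, E, G); A4 is not a chord tone.
It is held over (the same pitch as the preceding A4) and left by step down to G4.
Held over from the previous chord and resolving down by step — a suspension.

A4 is a suspension.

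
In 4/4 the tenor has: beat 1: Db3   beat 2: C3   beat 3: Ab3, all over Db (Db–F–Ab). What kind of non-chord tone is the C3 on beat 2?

The harmony at that moment is Db major triad (Db, F, Ab); C3 is not a chord tone.
It is approached by step down from Db3 and left by leap up to Ab3.
Step in, leap out, on a weak beat — an escape tone.

Escape tone.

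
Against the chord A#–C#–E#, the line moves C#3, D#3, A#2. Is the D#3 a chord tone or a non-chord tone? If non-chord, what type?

The harmony at that moment is A# minor triad (A#, C#, E#); D#3 is not a chord tone.
It is approached by step up from C#3 and left by leap down to A#2.
Step in, leap out — an escape tone.

Non-chord tone — an escape tone.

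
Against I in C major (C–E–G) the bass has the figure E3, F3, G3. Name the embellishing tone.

The harmony at that moment is C major triad (C, E, G); F3 is not a chord tone.
It is approached by step up from E3 and left by step up to G3.
Step in, step out in the same direction — a passing tone.

F3 is a passing tone.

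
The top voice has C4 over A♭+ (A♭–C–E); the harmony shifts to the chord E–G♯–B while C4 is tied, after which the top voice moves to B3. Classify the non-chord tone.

C4 is a suspension.

The harmony at that moment is E major triad (E, G♯, B); C4 is not a chord tone.
It is held over (the same pitch as the preceding C4) and left by step down to B3.
Held over from the previous chord and resolving down by step — a suspension.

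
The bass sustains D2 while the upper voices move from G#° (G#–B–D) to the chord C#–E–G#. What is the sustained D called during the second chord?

Pedal tone (pedal point).

The harmony at that moment is C# minor triad (C#, E, G#); D2 is not a chord tone.
It is held over (the same pitch as the preceding D2) and then sustained as the same pitch into the next harmony.
Sustained through a change of harmony — a pedal tone.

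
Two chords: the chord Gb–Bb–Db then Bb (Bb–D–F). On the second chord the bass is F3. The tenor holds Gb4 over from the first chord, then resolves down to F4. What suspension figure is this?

9–8 suspension.

At the second chord the bass is F3. The suspended Gb4 lies a ninth above the bass; after resolving down by step to F4, the interval above the bass becomes an octave.
Suspension figures are named by those two intervals: 9–8.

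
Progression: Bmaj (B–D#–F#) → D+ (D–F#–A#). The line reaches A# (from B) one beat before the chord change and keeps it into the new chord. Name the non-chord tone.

A# is an anticipation.

The harmony at that moment is B major triad (B, D#, F#); A# is not a chord tone.
It is approached by step down from B and then sustained as the same pitch into the next harmony.
Arriving early and becoming a chord tone when the harmony changes — an anticipation.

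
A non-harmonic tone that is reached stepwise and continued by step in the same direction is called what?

Passing tone.

Approach: by step. Departure: by step, continuing in the same direction.
Stepwise on both sides with no change of direction means the note fills in the space between two different chord tones — a passing tone. (Had it turned back to its starting note it would be a neighbor tone instead.)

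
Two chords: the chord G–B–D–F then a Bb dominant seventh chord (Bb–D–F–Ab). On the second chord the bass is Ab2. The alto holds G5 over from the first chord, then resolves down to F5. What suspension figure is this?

7–6 suspension.

At the second chord the bass is Ab2. The suspended G5 lies a seventh above the bass; after resolving down by step to F5, the interval above the bass becomes a sixth.
Suspension figures are named by those two intervals: 7–6.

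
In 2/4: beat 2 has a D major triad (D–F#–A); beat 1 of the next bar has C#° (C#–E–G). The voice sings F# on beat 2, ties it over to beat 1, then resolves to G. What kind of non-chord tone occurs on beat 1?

Retardation.

The harmony at that moment is C# diminished triad (C#, E, G); F# is not a chord tone.
It is held over (the same pitch as the preceding F#) and left by step up to G.
Held over from the previous chord and resolving up by step — a retardation.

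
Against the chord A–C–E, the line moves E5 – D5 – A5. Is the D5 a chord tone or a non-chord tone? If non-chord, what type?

The harmony at that moment is A minor triad (A, C, E); D5 is not a chord tone.
It is approached by step down from E5 and left by leap up to A5.
Step in, leap out — an escape tone.

Non-chord tone — an escape tone.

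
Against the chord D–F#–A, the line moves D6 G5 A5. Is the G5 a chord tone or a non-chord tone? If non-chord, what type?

Non-chord tone — an appoggiatura.

The harmony at that moment is D major triad (D, F#, A); G5 is not a chord tone.
It is approached by leap down from D6 and left by step up to A5.
Leap in, step out — an appoggiatura.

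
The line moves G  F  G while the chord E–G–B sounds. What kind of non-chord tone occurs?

The harmony at that moment is E minor triad (E, G, B); F is not a chord tone.
It is approached by step down from G and left by step up to G.
Step away and step back to the same note — a neighbor tone (lower neighbor).

F is a neighbor tone.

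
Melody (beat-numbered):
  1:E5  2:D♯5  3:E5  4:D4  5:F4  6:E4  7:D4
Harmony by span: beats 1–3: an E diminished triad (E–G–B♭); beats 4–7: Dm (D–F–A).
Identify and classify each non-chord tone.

The harmony at that moment is E diminished triad (E, G, B♭); D♯5 is not a chord tone.
It is approached by step down from E5 and left by step up to E5.
Step away and step back to the same note — a neighbor tone (lower neighbor).
The harmony at that moment is D minor triad (D, F, A); E4 is not a chord tone.
It is approached by step down from F4 and left by step down to D4.
Step in, step out in the same direction — a passing tone.

D♯5 (beat 2) — neighbor tone; E4 (beat 6) — passing tone.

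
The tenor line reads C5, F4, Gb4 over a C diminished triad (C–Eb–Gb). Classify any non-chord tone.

The harmony at that moment is C diminished triad (C, Eb, Gb); F4 is not a chord tone.
It is approached by leap down from C5 and left by step up to Gb4.
Leap in, step out — an appoggiatura.

F4 is an appoggiatura.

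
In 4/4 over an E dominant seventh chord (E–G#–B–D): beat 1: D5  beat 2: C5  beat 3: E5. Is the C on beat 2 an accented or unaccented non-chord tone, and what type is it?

The harmony at that moment is E dominant seventh chord (E, G#, B, D); C5 is not a chord tone.
It is approached by step down from D5 and left by leap up to E5.
Step in, leap out — an escape tone.
It falls on a weak beat, so it is unaccented.

Unaccented escape tone.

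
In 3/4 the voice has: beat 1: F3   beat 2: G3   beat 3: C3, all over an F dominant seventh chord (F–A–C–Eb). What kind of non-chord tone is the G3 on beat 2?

Escape tone.

The harmony at that moment is F dominant seventh chord (F, A, C, Eb); G3 is not a chord tone.
It is approached by step up from F3 and left by leap down to C3.
Step in, leap out, on a weak beat — an escape tone.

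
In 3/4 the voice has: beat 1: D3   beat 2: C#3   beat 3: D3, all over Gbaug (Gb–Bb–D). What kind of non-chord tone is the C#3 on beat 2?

Lower neighbor tone.

The harmony at that moment is Gb augmented triad (Gb, Bb, D); C#3 is not a chord tone.
It is approached by step down from D3 and left by step up to D3.
Step away and step back to the same note — a neighbor tone (lower neighbor).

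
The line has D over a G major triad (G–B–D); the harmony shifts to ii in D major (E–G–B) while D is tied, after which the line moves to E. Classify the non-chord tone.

D is a retardation.

The harmony at that moment is E minor triad (E, G, B); D is not a chord tone.
It is held over (the same pitch as the preceding D) and left by step up to E.
Held over from the previous chord and resolving up by step — a retardation.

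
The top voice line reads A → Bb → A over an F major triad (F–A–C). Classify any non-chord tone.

Bb is a neighbor tone.

The harmony at that moment is F major triad (F, A, C); Bb is not a chord tone.
It is approached by step up from A and left by step down to A.
Step away and step back to the same note — a neighbor tone (upper neighbor).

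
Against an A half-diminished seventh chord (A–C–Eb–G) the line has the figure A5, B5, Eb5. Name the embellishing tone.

B5 is an escape tone.

The harmony at that moment is A half-diminished seventh chord (A, C, Eb, G); B5 is not a chord tone.
It is approached by step up from A5 and left by leap down to Eb5.
Step in, leap out — an escape tone.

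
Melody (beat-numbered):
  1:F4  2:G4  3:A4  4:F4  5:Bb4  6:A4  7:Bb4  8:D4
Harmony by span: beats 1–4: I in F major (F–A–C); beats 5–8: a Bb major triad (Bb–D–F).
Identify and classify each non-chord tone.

The harmony at that moment is F major triad (F, A, C); G4 is not a chord tone.
It is approached by step up from F4 and left by step up to A4.
Step in, step out in the same direction — a passing tone.
The harmony at that moment is Bb major triad (Bb, D, F); A4 is not a chord tone.
It is approached by step down from Bb4 and left by step up to Bb4.
Step away and step back to the same note — a neighbor tone (lower neighbor).

G4 (beat 2) — passing tone; A4 (beat 6) — neighbor tone.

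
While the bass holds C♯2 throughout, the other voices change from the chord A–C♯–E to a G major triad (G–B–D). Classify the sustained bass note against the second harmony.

The harmony at that moment is G major triad (G, B, D); C♯2 is not a chord tone.
It is held over (the same pitch as the preceding C♯2) and then sustained as the same pitch into the next harmony.
Sustained through a change of harmony — a pedal tone.

Pedal tone (pedal point).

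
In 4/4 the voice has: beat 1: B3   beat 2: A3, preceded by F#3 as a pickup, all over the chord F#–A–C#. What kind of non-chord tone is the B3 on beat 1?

Appoggiatura.

The harmony at that moment is F# minor triad (F#, A, C#); B3 is not a chord tone.
It is approached by leap up from F#3 and left by step down to A3.
Leap in, step out, metrically accented — an appoggiatura.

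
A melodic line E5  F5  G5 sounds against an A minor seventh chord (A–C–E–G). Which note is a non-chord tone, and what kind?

F5 is a passing tone.

The harmony at that moment is A minor seventh chord (A, C, E, G); F5 is not a chord tone.
It is approached by step up from E5 and left by step up to G5.
Step in, step out in the same direction — a passing tone.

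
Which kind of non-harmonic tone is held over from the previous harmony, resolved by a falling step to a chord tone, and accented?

Approach: by preparation — the pitch is first a chord tone, then held (tied or repeated) while the harmony changes under it. Departure: down by step. Metric position: strong.
A prepared dissonance that resolves downward by step — a suspension. (The same figure resolving upward would be a retardation.)

Suspension.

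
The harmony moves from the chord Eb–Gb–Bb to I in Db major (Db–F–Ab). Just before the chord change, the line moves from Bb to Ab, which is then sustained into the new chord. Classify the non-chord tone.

Ab is an anticipation.

The harmony at that moment is Eb minor triad (Eb, Gb, Bb); Ab is not a chord tone.
It is approached by step down from Bb and then sustained as the same pitch into the next harmony.
Arriving early and becoming a chord tone when the harmony changes — an anticipation.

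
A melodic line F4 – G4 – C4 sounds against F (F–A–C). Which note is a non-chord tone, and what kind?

G4 is an escape tone.

The harmony at that moment is F major triad (F, A, C); G4 is not a chord tone.
It is approached by step up from F4 and left by leap down to C4.
Step in, leap out — an escape tone.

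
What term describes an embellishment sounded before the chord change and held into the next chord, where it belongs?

Anticipation.

Approach: ahead of the chord change (typically by step), so it is dissonant against the current harmony. Departure: none — the same pitch is restated or held and is a chord tone of the new harmony.
Dissonant first, consonant once the harmony catches up: the note simply arrives early — an anticipation. (The reverse timing, consonant first and dissonant after the change, would be a suspension or retardation.)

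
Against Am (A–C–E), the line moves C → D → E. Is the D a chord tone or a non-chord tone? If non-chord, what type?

The harmony at that moment is A minor triad (A, C, E); D is not a chord tone.
It is approached by step up from C and left by step up to E.
Step in, step out in the same direction — a passing tone.

Non-chord tone — a passing tone.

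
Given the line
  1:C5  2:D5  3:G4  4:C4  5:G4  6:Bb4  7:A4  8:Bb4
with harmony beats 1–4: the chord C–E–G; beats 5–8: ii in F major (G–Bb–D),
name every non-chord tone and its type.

The harmony at that moment is C major triad (C, E, G); D5 is not a chord tone.
It is approached by step up from C5 and left by leap down to G4.
Step in, leap out — an escape tone.
The harmony at that moment is G minor triad (G, Bb, D); A4 is not a chord tone.
It is approached by step down from Bb4 and left by step up to Bb4.
Step away and step back to the same note — a neighbor tone (lower neighbor).

D5 (beat 2) — escape tone; A4 (beat 7) — neighbor tone.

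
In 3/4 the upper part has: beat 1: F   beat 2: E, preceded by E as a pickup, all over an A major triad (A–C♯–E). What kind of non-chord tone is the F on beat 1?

The harmony at that moment is A major triad (A, C♯, E); F is not a chord tone.
It is approached by step up from E and left by step down to E.
Step away and step back to the same note — a neighbor tone (upper neighbor).

Upper neighbor tone.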